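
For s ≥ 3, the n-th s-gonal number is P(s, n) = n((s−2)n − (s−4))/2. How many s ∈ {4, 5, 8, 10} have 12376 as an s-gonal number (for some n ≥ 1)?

s = 4: P(4, 111) = 12321 and P(4, 112) = 12544; 12376 is not s-gonal.
s = 5: P(5, 91) = 12376. ✓
s = 8: P(8, 64) = 12160 and P(8, 65) = 12545; 12376 is not s-gonal.
s = 10: P(10, 56) = 12376. ✓
Hits: s ∈ {5, 10} → 2.

2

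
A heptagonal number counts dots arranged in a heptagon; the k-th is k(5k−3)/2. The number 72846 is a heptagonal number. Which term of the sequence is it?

Set n(5n−3)/2 = 72846, giving 5n² − 3n − 145692 = 0.
The discriminant is 9 + 40·72846 = 2913849, and √2913849 = 1707.
So n = (3 + 1707) / 10 = 1710/10 = 171.

171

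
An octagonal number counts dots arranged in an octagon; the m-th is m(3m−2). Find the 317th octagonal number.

300833

317·(3·317 − 2) = 317·949 = 300833.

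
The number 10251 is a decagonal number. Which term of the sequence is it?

51

Set n(4n−3) = 10251, giving 4n² − 3n − 10251 = 0.
The discriminant is 9 + 16·10251 = 164025, and √164025 = 405.
So n = (3 + 405) / 8 = 408/8 = 51.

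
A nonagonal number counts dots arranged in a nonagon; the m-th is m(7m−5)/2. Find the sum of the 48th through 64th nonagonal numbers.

185640

Σ i(7i−5)/2 = (7Σi² − 5Σi) / 2 over i = 48..64.
Σi = 2080 − 1128 = 952 and Σi² = 89440 − 35720 = 53720.
(7·53720 − 5·952) / 2 = 371280/2 = 185640.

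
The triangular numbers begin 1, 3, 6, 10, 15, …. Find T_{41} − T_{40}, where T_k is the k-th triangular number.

41

Consecutive triangular numbers differ by n: T_{41} − T_{40} = 41.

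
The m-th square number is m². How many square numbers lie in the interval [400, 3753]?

The n-th square number is n².
Smallest index with value ≥ 400: n = 20 (giving 400).
Largest index with value ≤ 3753: n = 61 (giving 3721).
Indices 20 through 61: 42 terms.

42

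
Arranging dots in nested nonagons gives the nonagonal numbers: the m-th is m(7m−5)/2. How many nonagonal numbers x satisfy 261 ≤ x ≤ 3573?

24

The n-th nonagonal number is n(7n−5)/2.
Smallest index with value ≥ 261: n = 9 (giving 261).
Largest index with value ≤ 3573: n = 32 (giving 3504).
Indices 9 through 32: 24 terms.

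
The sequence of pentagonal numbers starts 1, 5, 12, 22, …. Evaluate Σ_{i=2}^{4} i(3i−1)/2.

Σ i(3i−1)/2 = (3Σi² − Σi) / 2 over i = 2..4.
Σi = 10 − 1 = 9 and Σi² = 30 − 1 = 29.
(3·29 − 1·9) / 2 = 78/2 = 39.

39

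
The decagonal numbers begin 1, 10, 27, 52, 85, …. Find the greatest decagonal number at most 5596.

5365

Solve n(4n−3) ≤ 5596 for integer n.
n = 37 gives 5365 ≤ 5596, while n = 38 gives 5662 > 5596; so the answer is 5365.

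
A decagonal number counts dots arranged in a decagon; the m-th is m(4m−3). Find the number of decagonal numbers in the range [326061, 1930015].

The n-th decagonal number is n(4n−3).
Smallest index with value ≥ 326061: n = 286 (giving 326326).
Largest index with value ≤ 1930015: n = 695 (giving 1930015).
Indices 286 through 695: 410 terms.

410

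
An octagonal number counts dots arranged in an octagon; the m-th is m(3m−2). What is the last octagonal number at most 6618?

Solve n(3n−2) ≤ 6618 for integer n.
n = 47 gives 6533 ≤ 6618, while n = 48 gives 6816 > 6618; so the answer is 6533.

6533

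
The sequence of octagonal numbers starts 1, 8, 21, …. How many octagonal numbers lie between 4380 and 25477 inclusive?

54

The n-th octagonal number is n(3n−2).
Smallest index with value ≥ 4380: n = 39 (giving 4485).
Largest index with value ≤ 25477: n = 92 (giving 25208).
Indices 39 through 92: 54 terms.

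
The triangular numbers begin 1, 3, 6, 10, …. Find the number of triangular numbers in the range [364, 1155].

The n-th triangular number is n(n+1)/2.
Smallest index with value ≥ 364: n = 27 (giving 378).
Largest index with value ≤ 1155: n = 47 (giving 1128).
Indices 27 through 47: 21 terms.

21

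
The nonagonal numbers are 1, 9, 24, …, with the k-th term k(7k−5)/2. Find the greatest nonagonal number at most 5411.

5226

Solve n(7n−5)/2 ≤ 5411 for integer n.
n = 39 gives 5226 ≤ 5411, while n = 40 gives 5500 > 5411; so the answer is 5226.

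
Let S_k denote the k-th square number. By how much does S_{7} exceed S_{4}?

33

7² = 49 and 4² = 16.
Difference: 49 − 16 = 33.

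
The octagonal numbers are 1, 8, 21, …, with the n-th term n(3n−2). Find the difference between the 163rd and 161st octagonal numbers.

163·(3·163 − 2) = 79381 and 161·(3·161 − 2) = 77441.
Difference: 79381 − 77441 = 1940.

1940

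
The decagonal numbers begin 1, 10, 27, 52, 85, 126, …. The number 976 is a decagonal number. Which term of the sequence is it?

Set n(4n−3) = 976, giving 4n² − 3n − 976 = 0.
The discriminant is 9 + 16·976 = 15625, and √15625 = 125.
So n = (3 + 125) / 8 = 128/8 = 16.

16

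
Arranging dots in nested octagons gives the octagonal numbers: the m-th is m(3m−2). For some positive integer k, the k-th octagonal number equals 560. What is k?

Set n(3n−2) = 560, giving 3n² − 2n − 560 = 0.
The discriminant is 4 + 12·560 = 6724, and √6724 = 82.
So n = (2 + 82) / 6 = 84/6 = 14.

14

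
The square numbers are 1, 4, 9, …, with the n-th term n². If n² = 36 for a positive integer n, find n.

We need n² = 36, so n = √36 = 6.
Check: 6² = 36. ✓

6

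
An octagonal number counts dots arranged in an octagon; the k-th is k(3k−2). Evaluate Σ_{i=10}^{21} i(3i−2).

8706

Σ i(3i−2) = 3Σi² − 2Σi over i = 10..21.
Σi = 231 − 45 = 186 and Σi² = 3311 − 285 = 3026.
3·3026 − 2·186 = 8706.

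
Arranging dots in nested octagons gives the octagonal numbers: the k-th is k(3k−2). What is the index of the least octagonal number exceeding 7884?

Solve n(3n−2) > 7884 for integer n.
The largest n with value ≤ 7884 is 51 (since 7701 ≤ 7884 < 8008), so the first above is n = 52, value 8008.

52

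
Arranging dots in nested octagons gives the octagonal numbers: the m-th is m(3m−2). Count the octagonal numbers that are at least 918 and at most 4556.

The n-th octagonal number is n(3n−2).
Smallest index with value ≥ 918: n = 18 (giving 936).
Largest index with value ≤ 4556: n = 39 (giving 4485).
Indices 18 through 39: 22 terms.

22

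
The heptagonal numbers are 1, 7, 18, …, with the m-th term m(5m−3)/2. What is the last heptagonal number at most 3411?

3367

Solve n(5n−3)/2 ≤ 3411 for integer n.
n = 37 gives 3367 ≤ 3411, while n = 38 gives 3553 > 3411; so the answer is 3367.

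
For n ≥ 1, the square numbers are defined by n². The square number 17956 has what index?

134

We need n² = 17956, so n = √17956 = 134.
Check: 134² = 17956. ✓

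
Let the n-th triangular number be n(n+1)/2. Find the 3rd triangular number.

The 3rd triangular number is n(n+1)/2 with n = 3.
3·4/2 = 12/2 = 6.

6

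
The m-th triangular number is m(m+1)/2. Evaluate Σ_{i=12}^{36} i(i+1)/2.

Σ i(i+1)/2 = (Σi² + Σi) / 2 over i = 12..36.
Σi = 666 − 66 = 600 and Σi² = 16206 − 506 = 15700.
(1·15700 + 1·600) / 2 = 16300/2 = 8150.

8150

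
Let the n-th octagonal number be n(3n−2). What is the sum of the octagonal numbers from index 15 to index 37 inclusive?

48484

Σ i(3i−2) = 3Σi² − 2Σi over i = 15..37.
Σi = 703 − 105 = 598 and Σi² = 17575 − 1015 = 16560.
3·16560 − 2·598 = 48484.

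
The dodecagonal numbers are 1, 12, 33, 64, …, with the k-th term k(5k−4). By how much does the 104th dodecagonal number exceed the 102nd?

104·(5·104 − 4) = 53664 and 102·(5·102 − 4) = 51612.
Difference: 53664 − 51612 = 2052.

2052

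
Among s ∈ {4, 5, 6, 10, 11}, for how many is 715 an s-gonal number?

s = 4: P(4, 26) = 676 and P(4, 27) = 729; 715 is not s-gonal.
s = 5: P(5, 22) = 715. ✓
s = 6: P(6, 19) = 703 and P(6, 20) = 780; 715 is not s-gonal.
s = 10: P(10, 13) = 637 and P(10, 14) = 742; 715 is not s-gonal.
s = 11: P(11, 13) = 715. ✓
Hits: s ∈ {5, 11} → 2.

2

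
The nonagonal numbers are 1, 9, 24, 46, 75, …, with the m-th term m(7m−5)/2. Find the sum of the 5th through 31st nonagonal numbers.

Σ i(7i−5)/2 = (7Σi² − 5Σi) / 2 over i = 5..31.
Σi = 496 − 10 = 486 and Σi² = 10416 − 30 = 10386.
(7·10386 − 5·486) / 2 = 70272/2 = 35136.

35136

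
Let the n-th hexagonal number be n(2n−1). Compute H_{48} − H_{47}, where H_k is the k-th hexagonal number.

189

Consecutive hexagonal numbers differ by 4n − 3: here 4·48 − 3 = 189.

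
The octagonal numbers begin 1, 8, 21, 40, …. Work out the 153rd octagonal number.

153·(3·153 − 2) = 153·457 = 69921.

69921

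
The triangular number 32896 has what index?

256

Set n(n+1)/2 = 32896, giving n² + n − 65792 = 0.
The discriminant is 1 + 8·32896 = 263169, and √263169 = 513.
So n = (-1 + 513) / 2 = 512/2 = 256.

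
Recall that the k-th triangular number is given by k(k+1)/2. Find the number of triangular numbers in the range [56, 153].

The n-th triangular number is n(n+1)/2.
Smallest index with value ≥ 56: n = 11 (giving 66).
Largest index with value ≤ 153: n = 17 (giving 153).
Indices 11 through 17: 7 terms.

7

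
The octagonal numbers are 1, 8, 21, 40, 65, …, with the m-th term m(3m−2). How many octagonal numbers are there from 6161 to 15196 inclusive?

The n-th octagonal number is n(3n−2).
Smallest index with value ≥ 6161: n = 46 (giving 6256).
Largest index with value ≤ 15196: n = 71 (giving 14981).
Indices 46 through 71: 26 terms.

26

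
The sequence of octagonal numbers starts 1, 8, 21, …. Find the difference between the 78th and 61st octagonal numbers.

7055

78·(3·78 − 2) = 18096 and 61·(3·61 − 2) = 11041.
Difference: 18096 − 11041 = 7055.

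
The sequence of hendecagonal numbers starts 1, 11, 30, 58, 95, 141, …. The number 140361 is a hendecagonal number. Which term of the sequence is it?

177

Set n(9n−7)/2 = 140361, giving 9n² − 7n − 280722 = 0.
The discriminant is 49 + 72·140361 = 10106041, and √10106041 = 3179.
So n = (7 + 3179) / 18 = 3186/18 = 177.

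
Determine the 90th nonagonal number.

28125

The 90th nonagonal number is n(7n−5)/2 with n = 90.
90·(7·90 − 5)/2 = 90·625/2 = 28125.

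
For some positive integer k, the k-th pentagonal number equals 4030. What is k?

52

Set n(3n−1)/2 = 4030, giving 3n² − n − 8060 = 0.
The discriminant is 1 + 24·4030 = 96721, and √96721 = 311.
So n = (1 + 311) / 6 = 312/6 = 52.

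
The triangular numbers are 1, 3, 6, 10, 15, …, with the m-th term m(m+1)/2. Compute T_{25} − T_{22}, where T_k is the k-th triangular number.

72

25·26/2 = 325 and 22·23/2 = 253.
Difference: 325 − 253 = 72.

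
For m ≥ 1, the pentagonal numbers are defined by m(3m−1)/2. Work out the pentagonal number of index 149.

33227

The 149th pentagonal number is n(3n−1)/2 with n = 149.
149·(3·149 − 1)/2 = 149·446/2 = 149·223 = 33227.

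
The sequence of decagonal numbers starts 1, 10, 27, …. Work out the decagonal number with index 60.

14220

The 60th decagonal number is n(4n−3) with n = 60.
60·(4·60 − 3) = 60·237 = 14220.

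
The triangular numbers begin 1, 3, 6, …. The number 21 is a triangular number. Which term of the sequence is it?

Set n(n+1)/2 = 21, giving n² + n − 42 = 0.
The discriminant is 1 + 8·21 = 169, and √169 = 13.
So n = (-1 + 13) / 2 = 12/2 = 6.
Check: 6·7/2 = 21. ✓

6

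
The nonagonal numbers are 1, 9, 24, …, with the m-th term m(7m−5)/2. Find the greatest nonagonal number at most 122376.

121924

Solve n(7n−5)/2 ≤ 122376 for integer n.
n = 187 gives 121924 ≤ 122376, while n = 188 gives 123234 > 122376; so the answer is 121924.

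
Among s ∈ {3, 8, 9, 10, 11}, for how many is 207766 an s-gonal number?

s = 3: P(3, 644) = 207690 and P(3, 645) = 208335; 207766 is not s-gonal.
s = 8: P(8, 263) = 206981 and P(8, 264) = 208560; 207766 is not s-gonal.
s = 9: P(9, 244) = 207766. ✓
s = 10: P(10, 228) = 207252 and P(10, 229) = 209077; 207766 is not s-gonal.
s = 11: P(11, 215) = 207260 and P(11, 216) = 209196; 207766 is not s-gonal.
Hits: s ∈ {9} → 1.

1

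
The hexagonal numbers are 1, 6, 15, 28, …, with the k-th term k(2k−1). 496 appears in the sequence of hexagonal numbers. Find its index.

Set n(2n−1) = 496, giving 2n² − n − 496 = 0.
The discriminant is 1 + 8·496 = 3969, and √3969 = 63.
So n = (1 + 63) / 4 = 64/4 = 16.

16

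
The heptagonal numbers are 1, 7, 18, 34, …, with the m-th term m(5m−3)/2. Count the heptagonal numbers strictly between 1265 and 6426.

28

The n-th heptagonal number is n(5n−3)/2.
Smallest index with value > 1265: n = 23 (giving 1288).
Largest index with value < 6426: n = 50 (giving 6175).
Indices 23 through 50: 28 terms.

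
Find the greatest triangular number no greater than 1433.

Solve n(n+1)/2 ≤ 1433 for integer n.
n = 53 gives 1431 ≤ 1433, while n = 54 gives 1485 > 1433; so the answer is 1431.

1431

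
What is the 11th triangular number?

66

The 11th triangular number is n(n+1)/2 with n = 11.
11·12/2 = 132/2 = 66.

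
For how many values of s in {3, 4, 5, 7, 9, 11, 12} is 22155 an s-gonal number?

1

s = 3: P(3, 210) = 22155. ✓
s = 4: P(4, 148) = 21904 and P(4, 149) = 22201; 22155 is not s-gonal.
s = 5: P(5, 121) = 21901 and P(5, 122) = 22265; 22155 is not s-gonal.
s = 7: P(7, 94) = 21949 and P(7, 95) = 22420; 22155 is not s-gonal.
s = 9: P(9, 79) = 21646 and P(9, 80) = 22200; 22155 is not s-gonal.
s = 11: P(11, 70) = 21805 and P(11, 71) = 22436; 22155 is not s-gonal.
s = 12: P(12, 66) = 21516 and P(12, 67) = 22177; 22155 is not s-gonal.
Hits: s ∈ {3} → 1.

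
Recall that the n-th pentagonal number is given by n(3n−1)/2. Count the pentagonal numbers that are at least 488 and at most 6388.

The n-th pentagonal number is n(3n−1)/2.
Smallest index with value ≥ 488: n = 19 (giving 532).
Largest index with value ≤ 6388: n = 65 (giving 6305).
Indices 19 through 65: 47 terms.

47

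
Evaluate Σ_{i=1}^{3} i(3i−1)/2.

Σ i(3i−1)/2 = (3Σi² − Σi) / 2 over i = 1..3.
Σi = 6 and Σi² = 14.
(3·14 − 1·6) / 2 = 36/2 = 18.

18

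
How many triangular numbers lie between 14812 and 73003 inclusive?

The n-th triangular number is n(n+1)/2.
Smallest index with value ≥ 14812: n = 172 (giving 14878).
Largest index with value ≤ 73003: n = 381 (giving 72771).
Indices 172 through 381: 210 terms.

210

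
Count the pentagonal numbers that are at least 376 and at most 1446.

16

The n-th pentagonal number is n(3n−1)/2.
Smallest index with value ≥ 376: n = 16 (giving 376).
Largest index with value ≤ 1446: n = 31 (giving 1426).
Indices 16 through 31: 16 terms.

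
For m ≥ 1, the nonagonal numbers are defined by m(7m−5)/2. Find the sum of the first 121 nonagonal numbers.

2074061

Σ i(7i−5)/2 = (7Σi² − 5Σi) / 2 over i = 1..121.
Σi = 7381 and Σi² = 597861.
(7·597861 − 5·7381) / 2 = 4148122/2 = 2074061.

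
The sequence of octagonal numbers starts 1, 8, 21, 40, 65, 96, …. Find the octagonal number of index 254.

193040

The 254th octagonal number is n(3n−2) with n = 254.
254·(3·254 − 2) = 254·760 = 193040.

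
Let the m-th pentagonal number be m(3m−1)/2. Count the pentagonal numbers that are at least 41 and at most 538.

The n-th pentagonal number is n(3n−1)/2.
Smallest index with value ≥ 41: n = 6 (giving 51).
Largest index with value ≤ 538: n = 19 (giving 532).
Indices 6 through 19: 14 terms.

14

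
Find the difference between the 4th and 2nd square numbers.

4² = 16 and 2² = 4.
Difference: 16 − 4 = 12.

12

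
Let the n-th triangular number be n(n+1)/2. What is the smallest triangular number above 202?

Solve n(n+1)/2 > 202 for integer n.
The largest n with value ≤ 202 is 19 (since 190 ≤ 202 < 210), so the first above is n = 20, value 210.

210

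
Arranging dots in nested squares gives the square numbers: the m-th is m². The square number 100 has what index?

We need n² = 100, so n = √100 = 10.
Check: 10² = 100. ✓

10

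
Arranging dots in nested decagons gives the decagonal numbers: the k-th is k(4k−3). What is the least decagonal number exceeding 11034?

Solve n(4n−3) > 11034 for integer n.
The largest n with value ≤ 11034 is 52 (since 10660 ≤ 11034 < 11077), so the first above is n = 53, value 11077.

11077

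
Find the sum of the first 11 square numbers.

506

Σ_{i=1}^{11} i² = 11·12·23/6 = 506.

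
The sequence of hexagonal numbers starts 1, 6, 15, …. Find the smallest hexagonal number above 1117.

1128

Solve n(2n−1) > 1117 for integer n.
The largest n with value ≤ 1117 is 23 (since 1035 ≤ 1117 < 1128), so the first above is n = 24, value 1128.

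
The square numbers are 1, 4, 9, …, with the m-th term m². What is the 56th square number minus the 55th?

111

n² − (n−1)² = 2n − 1, so 56² − 55² = 2·56 − 1 = 111.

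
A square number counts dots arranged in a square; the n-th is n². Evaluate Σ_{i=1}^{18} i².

2109

Σ_{i=1}^{18} i² = 18·19·37/6 = 2109.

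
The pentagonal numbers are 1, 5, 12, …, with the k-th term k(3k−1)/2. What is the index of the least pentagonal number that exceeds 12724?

Solve n(3n−1)/2 > 12724 for integer n.
The largest n with value ≤ 12724 is 92 (since 12650 ≤ 12724 < 12927), so the first above is n = 93, value 12927.

93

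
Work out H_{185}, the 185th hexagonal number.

68265

The 185th hexagonal number is n(2n−1) with n = 185.
185·(2·185 − 1) = 185·369 = 68265.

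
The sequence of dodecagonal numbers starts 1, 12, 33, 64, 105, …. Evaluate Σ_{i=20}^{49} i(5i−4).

185635

Σ i(5i−4) = 5Σi² − 4Σi over i = 20..49.
Σi = 1225 − 190 = 1035 and Σi² = 40425 − 2470 = 37955.
5·37955 − 4·1035 = 185635.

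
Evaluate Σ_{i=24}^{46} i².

29187

Σ_{i=24}^{46} i² = 33511 − 4324 = 29187.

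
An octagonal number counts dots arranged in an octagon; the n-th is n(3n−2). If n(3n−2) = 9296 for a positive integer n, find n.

Set n(3n−2) = 9296, giving 3n² − 2n − 9296 = 0.
The discriminant is 4 + 12·9296 = 111556, and √111556 = 334.
So n = (2 + 334) / 6 = 336/6 = 56.
Check: 56·(3·56 − 2) = 9296. ✓

56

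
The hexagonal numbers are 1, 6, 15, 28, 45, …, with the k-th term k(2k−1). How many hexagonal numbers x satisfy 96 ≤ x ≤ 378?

7

The n-th hexagonal number is n(2n−1).
Smallest index with value ≥ 96: n = 8 (giving 120).
Largest index with value ≤ 378: n = 14 (giving 378).
Indices 8 through 14: 7 terms.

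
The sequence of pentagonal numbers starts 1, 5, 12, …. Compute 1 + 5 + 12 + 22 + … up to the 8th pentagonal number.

288

Σ i(3i−1)/2 = (3Σi² − Σi) / 2 over i = 1..8.
Σi = 36 and Σi² = 204.
(3·204 − 1·36) / 2 = 576/2 = 288.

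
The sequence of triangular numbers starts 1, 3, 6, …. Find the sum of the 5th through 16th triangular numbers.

Σ i(i+1)/2 = (Σi² + Σi) / 2 over i = 5..16.
Σi = 136 − 10 = 126 and Σi² = 1496 − 30 = 1466.
(1·1466 + 1·126) / 2 = 1592/2 = 796.

796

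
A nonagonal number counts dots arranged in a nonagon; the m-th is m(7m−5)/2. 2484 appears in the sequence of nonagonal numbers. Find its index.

Set n(7n−5)/2 = 2484, giving 7n² − 5n − 4968 = 0.
The discriminant is 25 + 56·2484 = 139129, and √139129 = 373.
So n = (5 + 373) / 14 = 378/14 = 27.

27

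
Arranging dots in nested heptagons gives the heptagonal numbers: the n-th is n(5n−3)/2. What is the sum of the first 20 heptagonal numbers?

6860

Σ i(5i−3)/2 = (5Σi² − 3Σi) / 2 over i = 1..20.
Σi = 210 and Σi² = 2870.
(5·2870 − 3·210) / 2 = 13720/2 = 6860.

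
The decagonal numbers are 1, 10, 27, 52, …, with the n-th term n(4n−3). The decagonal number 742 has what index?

14

Set n(4n−3) = 742, giving 4n² − 3n − 742 = 0.
So n = (3 + 109) / 8 = 112/8 = 14.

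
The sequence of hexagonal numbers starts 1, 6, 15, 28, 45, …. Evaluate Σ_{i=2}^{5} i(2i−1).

94

Σ i(2i−1) = 2Σi² − Σi over i = 2..5.
Σi = 15 − 1 = 14 and Σi² = 55 − 1 = 54.
2·54 − 1·14 = 94.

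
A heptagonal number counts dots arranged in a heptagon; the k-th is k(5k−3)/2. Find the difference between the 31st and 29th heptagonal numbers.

297

31·(5·31 − 3)/2 = 2356 and 29·(5·29 − 3)/2 = 2059.
Difference: 2356 − 2059 = 297.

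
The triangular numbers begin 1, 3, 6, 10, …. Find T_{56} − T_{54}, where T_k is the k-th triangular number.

111

56·57/2 = 1596 and 54·55/2 = 1485.
Difference: 1596 − 1485 = 111.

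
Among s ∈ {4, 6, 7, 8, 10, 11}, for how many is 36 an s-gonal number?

s = 4: P(4, 6) = 36. ✓
s = 6: P(6, 4) = 28 and P(6, 5) = 45; 36 is not s-gonal.
s = 7: P(7, 4) = 34 and P(7, 5) = 55; 36 is not s-gonal.
s = 8: P(8, 3) = 21 and P(8, 4) = 40; 36 is not s-gonal.
s = 10: P(10, 3) = 27 and P(10, 4) = 52; 36 is not s-gonal.
s = 11: P(11, 3) = 30 and P(11, 4) = 58; 36 is not s-gonal.
Hits: s ∈ {4} → 1.

1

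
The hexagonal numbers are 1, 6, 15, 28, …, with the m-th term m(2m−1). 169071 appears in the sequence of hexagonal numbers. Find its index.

291

Set n(2n−1) = 169071, giving 2n² − n − 169071 = 0.
The discriminant is 1 + 8·169071 = 1352569, and √1352569 = 1163.
So n = (1 + 1163) / 4 = 1164/4 = 291.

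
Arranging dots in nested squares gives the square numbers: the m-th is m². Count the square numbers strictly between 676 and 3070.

29

The n-th square number is n².
Smallest index with value > 676: n = 27 (giving 729).
Largest index with value < 3070: n = 55 (giving 3025).
Indices 27 through 55: 29 terms.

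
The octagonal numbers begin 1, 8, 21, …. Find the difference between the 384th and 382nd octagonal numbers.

384·(3·384 − 2) = 441600 and 382·(3·382 − 2) = 437008.
Difference: 441600 − 437008 = 4592.

4592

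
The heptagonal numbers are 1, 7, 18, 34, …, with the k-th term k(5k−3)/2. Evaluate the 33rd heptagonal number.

33·(5·33 − 3)/2 = 33·162/2 = 33·81 = 2673.

2673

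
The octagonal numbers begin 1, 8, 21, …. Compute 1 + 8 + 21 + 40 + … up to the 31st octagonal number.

30256

Σ i(3i−2) = 3Σi² − 2Σi over i = 1..31.
Σi = 496 and Σi² = 10416.
3·10416 − 2·496 = 30256.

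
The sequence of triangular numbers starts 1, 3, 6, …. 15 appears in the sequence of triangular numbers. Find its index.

5

Set n(n+1)/2 = 15, giving n² + n − 30 = 0.
The discriminant is 1 + 8·15 = 121, and √121 = 11.
So n = (-1 + 11) / 2 = 10/2 = 5.
Check: 5·6/2 = 15. ✓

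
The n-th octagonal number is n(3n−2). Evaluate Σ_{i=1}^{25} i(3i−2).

15925

Σ i(3i−2) = 3Σi² − 2Σi over i = 1..25.
Σi = 325 and Σi² = 5525.
3·5525 − 2·325 = 15925.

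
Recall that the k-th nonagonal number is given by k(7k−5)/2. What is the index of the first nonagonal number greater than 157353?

213

Solve n(7n−5)/2 > 157353 for integer n.
The largest n with value ≤ 157353 is 212 (since 156774 ≤ 157353 < 158259), so the first above is n = 213, value 158259.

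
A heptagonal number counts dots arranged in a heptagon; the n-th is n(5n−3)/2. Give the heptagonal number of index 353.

The 353rd heptagonal number is n(5n−3)/2 with n = 353.
353·(5·353 − 3)/2 = 353·1762/2 = 353·881 = 310993.

310993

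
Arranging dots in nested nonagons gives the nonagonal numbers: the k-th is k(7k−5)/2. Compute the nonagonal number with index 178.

110449

The 178th nonagonal number is n(7n−5)/2 with n = 178.
178·(7·178 − 5)/2 = 178·1241/2 = 110449.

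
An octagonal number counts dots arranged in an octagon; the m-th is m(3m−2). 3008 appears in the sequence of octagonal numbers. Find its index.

Set n(3n−2) = 3008, giving 3n² − 2n − 3008 = 0.
The discriminant is 4 + 12·3008 = 36100, and √36100 = 190.
So n = (2 + 190) / 6 = 192/6 = 32.

32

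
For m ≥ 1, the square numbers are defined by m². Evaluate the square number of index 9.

9² = 81.

81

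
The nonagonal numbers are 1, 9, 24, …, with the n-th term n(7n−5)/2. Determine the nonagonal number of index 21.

1491

The 21st nonagonal number is n(7n−5)/2 with n = 21.
21·(7·21 − 5)/2 = 21·142/2 = 21·71 = 1491.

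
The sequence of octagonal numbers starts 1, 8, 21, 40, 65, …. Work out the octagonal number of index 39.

39·(3·39 − 2) = 39·115 = 4485.

4485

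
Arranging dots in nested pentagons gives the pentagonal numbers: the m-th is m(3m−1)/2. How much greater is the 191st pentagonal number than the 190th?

Consecutive pentagonal numbers differ by 3n − 2: here 3·191 − 2 = 571.

571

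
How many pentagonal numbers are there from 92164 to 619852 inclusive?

395

The n-th pentagonal number is n(3n−1)/2.
Smallest index with value ≥ 92164: n = 249 (giving 92877).
Largest index with value ≤ 619852: n = 643 (giving 619852).
Indices 249 through 643: 395 terms.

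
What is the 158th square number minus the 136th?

158² = 24964 and 136² = 18496.
Difference: 24964 − 18496 = 6468.

6468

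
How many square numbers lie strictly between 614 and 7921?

64

The n-th square number is n².
Smallest index with value > 614: n = 25 (giving 625).
Largest index with value < 7921: n = 88 (giving 7744).
Indices 25 through 88: 64 terms.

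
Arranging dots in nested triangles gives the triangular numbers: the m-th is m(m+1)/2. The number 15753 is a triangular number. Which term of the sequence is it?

177

Set n(n+1)/2 = 15753, giving n² + n − 31506 = 0.
So n = (-1 + 355) / 2 = 354/2 = 177.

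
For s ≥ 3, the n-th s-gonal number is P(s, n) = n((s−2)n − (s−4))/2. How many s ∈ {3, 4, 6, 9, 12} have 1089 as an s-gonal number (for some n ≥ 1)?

2

s = 3: P(3, 46) = 1081 and P(3, 47) = 1128; 1089 is not s-gonal.
s = 4: P(4, 33) = 1089. ✓
s = 6: P(6, 23) = 1035 and P(6, 24) = 1128; 1089 is not s-gonal.
s = 9: P(9, 18) = 1089. ✓
s = 12: P(12, 15) = 1065 and P(12, 16) = 1216; 1089 is not s-gonal.
Hits: s ∈ {4, 9} → 2.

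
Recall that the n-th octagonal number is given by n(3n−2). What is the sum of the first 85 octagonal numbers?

617695

Σ i(3i−2) = 3Σi² − 2Σi over i = 1..85.
Σi = 3655 and Σi² = 208335.
3·208335 − 2·3655 = 617695.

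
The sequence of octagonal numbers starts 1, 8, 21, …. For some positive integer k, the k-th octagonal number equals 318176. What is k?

Set n(3n−2) = 318176, giving 3n² − 2n − 318176 = 0.
The discriminant is 4 + 12·318176 = 3818116, and √3818116 = 1954.
So n = (2 + 1954) / 6 = 1956/6 = 326.

326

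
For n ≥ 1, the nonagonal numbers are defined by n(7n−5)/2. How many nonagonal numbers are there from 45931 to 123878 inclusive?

The n-th nonagonal number is n(7n−5)/2.
Smallest index with value ≥ 45931: n = 115 (giving 46000).
Largest index with value ≤ 123878: n = 188 (giving 123234).
Indices 115 through 188: 74 terms.

74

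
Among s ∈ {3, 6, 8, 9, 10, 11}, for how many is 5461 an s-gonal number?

1

s = 3: P(3, 104) = 5460 and P(3, 105) = 5565; 5461 is not s-gonal.
s = 6: P(6, 52) = 5356 and P(6, 53) = 5565; 5461 is not s-gonal.
s = 8: P(8, 43) = 5461. ✓
s = 9: P(9, 39) = 5226 and P(9, 40) = 5500; 5461 is not s-gonal.
s = 10: P(10, 37) = 5365 and P(10, 38) = 5662; 5461 is not s-gonal.
s = 11: P(11, 35) = 5390 and P(11, 36) = 5706; 5461 is not s-gonal.
Hits: s ∈ {8} → 1.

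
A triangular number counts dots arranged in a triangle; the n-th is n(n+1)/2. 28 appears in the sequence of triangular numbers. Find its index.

7

Set n(n+1)/2 = 28, giving n² + n − 56 = 0.
So n = (-1 + 15) / 2 = 14/2 = 7.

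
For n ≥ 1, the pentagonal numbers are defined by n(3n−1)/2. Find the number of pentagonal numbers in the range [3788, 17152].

The n-th pentagonal number is n(3n−1)/2.
Smallest index with value ≥ 3788: n = 51 (giving 3876).
Largest index with value ≤ 17152: n = 107 (giving 17120).
Indices 51 through 107: 57 terms.

57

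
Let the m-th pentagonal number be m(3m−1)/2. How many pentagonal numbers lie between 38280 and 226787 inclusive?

The n-th pentagonal number is n(3n−1)/2.
Smallest index with value ≥ 38280: n = 160 (giving 38320).
Largest index with value ≤ 226787: n = 389 (giving 226787).
Indices 160 through 389: 230 terms.

230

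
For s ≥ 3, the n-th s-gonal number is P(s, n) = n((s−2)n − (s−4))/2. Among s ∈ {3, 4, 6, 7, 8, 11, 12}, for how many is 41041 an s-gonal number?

2

s = 3: P(3, 286) = 41041. ✓
s = 4: P(4, 202) = 40804 and P(4, 203) = 41209; 41041 is not s-gonal.
s = 6: P(6, 143) = 40755 and P(6, 144) = 41328; 41041 is not s-gonal.
s = 7: P(7, 128) = 40768 and P(7, 129) = 41409; 41041 is not s-gonal.
s = 8: P(8, 117) = 40833 and P(8, 118) = 41536; 41041 is not s-gonal.
s = 11: P(11, 95) = 40280 and P(11, 96) = 41136; 41041 is not s-gonal.
s = 12: P(12, 91) = 41041. ✓
Hits: s ∈ {3, 12} → 2.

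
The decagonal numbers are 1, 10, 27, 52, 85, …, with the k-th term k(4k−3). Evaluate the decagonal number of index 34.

The 34th decagonal number is n(4n−3) with n = 34.
34·(4·34 − 3) = 34·133 = 4522.

4522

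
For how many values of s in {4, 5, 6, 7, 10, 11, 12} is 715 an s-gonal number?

s = 4: P(4, 26) = 676 and P(4, 27) = 729; 715 is not s-gonal.
s = 5: P(5, 22) = 715. ✓
s = 6: P(6, 19) = 703 and P(6, 20) = 780; 715 is not s-gonal.
s = 7: P(7, 17) = 697 and P(7, 18) = 783; 715 is not s-gonal.
s = 10: P(10, 13) = 637 and P(10, 14) = 742; 715 is not s-gonal.
s = 11: P(11, 13) = 715. ✓
s = 12: P(12, 12) = 672 and P(12, 13) = 793; 715 is not s-gonal.
Hits: s ∈ {5, 11} → 2.

2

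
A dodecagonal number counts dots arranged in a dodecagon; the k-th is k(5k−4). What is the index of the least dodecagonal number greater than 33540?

Solve n(5n−4) > 33540 for integer n.
The largest n with value ≤ 33540 is 82 (since 33292 ≤ 33540 < 34113), so the first above is n = 83, value 34113.

83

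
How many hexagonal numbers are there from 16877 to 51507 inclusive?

68

The n-th hexagonal number is n(2n−1).
Smallest index with value ≥ 16877: n = 93 (giving 17205).
Largest index with value ≤ 51507: n = 160 (giving 51040).
Indices 93 through 160: 68 terms.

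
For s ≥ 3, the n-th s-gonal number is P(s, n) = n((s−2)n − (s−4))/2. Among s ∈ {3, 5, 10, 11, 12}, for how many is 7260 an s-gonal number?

1

s = 3: P(3, 120) = 7260. ✓
s = 5: P(5, 69) = 7107 and P(5, 70) = 7315; 7260 is not s-gonal.
s = 10: P(10, 42) = 6930 and P(10, 43) = 7267; 7260 is not s-gonal.
s = 11: P(11, 40) = 7060 and P(11, 41) = 7421; 7260 is not s-gonal.
s = 12: P(12, 38) = 7068 and P(12, 39) = 7449; 7260 is not s-gonal.
Hits: s ∈ {3} → 1.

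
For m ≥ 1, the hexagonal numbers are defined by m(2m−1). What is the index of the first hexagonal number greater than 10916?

75

Solve n(2n−1) > 10916 for integer n.
The largest n with value ≤ 10916 is 74 (since 10878 ≤ 10916 < 11175), so the first above is n = 75, value 11175.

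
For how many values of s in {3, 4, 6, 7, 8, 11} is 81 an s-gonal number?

s = 3: P(3, 12) = 78 and P(3, 13) = 91; 81 is not s-gonal.
s = 4: P(4, 9) = 81. ✓
s = 6: P(6, 6) = 66 and P(6, 7) = 91; 81 is not s-gonal.
s = 7: P(7, 6) = 81. ✓
s = 8: P(8, 5) = 65 and P(8, 6) = 96; 81 is not s-gonal.
s = 11: P(11, 4) = 58 and P(11, 5) = 95; 81 is not s-gonal.
Hits: s ∈ {4, 7} → 2.

2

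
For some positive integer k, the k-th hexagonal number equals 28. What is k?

4

Set n(2n−1) = 28, giving 2n² − n − 28 = 0.
The discriminant is 1 + 8·28 = 225, and √225 = 15.
So n = (1 + 15) / 4 = 16/4 = 4.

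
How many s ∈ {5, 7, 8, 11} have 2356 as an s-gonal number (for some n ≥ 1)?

1

s = 5: P(5, 39) = 2262 and P(5, 40) = 2380; 2356 is not s-gonal.
s = 7: P(7, 31) = 2356. ✓
s = 8: P(8, 28) = 2296 and P(8, 29) = 2465; 2356 is not s-gonal.
s = 11: P(11, 23) = 2300 and P(11, 24) = 2508; 2356 is not s-gonal.
Hits: s ∈ {7} → 1.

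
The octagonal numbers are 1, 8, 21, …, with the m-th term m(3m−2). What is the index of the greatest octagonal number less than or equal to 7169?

Solve n(3n−2) ≤ 7169 for integer n.
n = 49 gives 7105 ≤ 7169, while n = 50 gives 7400 > 7169; so the answer is index 49.

49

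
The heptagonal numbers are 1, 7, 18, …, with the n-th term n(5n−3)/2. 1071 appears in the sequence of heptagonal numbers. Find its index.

21

Set n(5n−3)/2 = 1071, giving 5n² − 3n − 2142 = 0.
So n = (3 + 207) / 10 = 210/10 = 21.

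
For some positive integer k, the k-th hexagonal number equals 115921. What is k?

241

Set n(2n−1) = 115921, giving 2n² − n − 115921 = 0.
The discriminant is 1 + 8·115921 = 927369, and √927369 = 963.
So n = (1 + 963) / 4 = 964/4 = 241.
Check: 241·(2·241 − 1) = 115921. ✓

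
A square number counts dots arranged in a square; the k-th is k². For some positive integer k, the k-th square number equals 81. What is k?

9

We need n² = 81, so n = √81 = 9.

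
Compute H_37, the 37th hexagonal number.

The 37th hexagonal number is n(2n−1) with n = 37.
37·(2·37 − 1) = 37·73 = 2701.

2701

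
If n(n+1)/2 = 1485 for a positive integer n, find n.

Set n(n+1)/2 = 1485, giving n² + n − 2970 = 0.
So n = (-1 + 109) / 2 = 108/2 = 54.

54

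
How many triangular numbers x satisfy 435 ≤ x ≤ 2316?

39

The n-th triangular number is n(n+1)/2.
Smallest index with value ≥ 435: n = 29 (giving 435).
Largest index with value ≤ 2316: n = 67 (giving 2278).
Indices 29 through 67: 39 terms.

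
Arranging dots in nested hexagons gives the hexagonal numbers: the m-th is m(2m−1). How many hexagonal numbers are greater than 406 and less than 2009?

The n-th hexagonal number is n(2n−1).
Smallest index with value > 406: n = 15 (giving 435).
Largest index with value < 2009: n = 31 (giving 1891).
Indices 15 through 31: 17 terms.

17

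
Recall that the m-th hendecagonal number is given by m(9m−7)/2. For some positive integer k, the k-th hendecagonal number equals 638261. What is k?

Set n(9n−7)/2 = 638261, giving 9n² − 7n − 1276522 = 0.
The discriminant is 49 + 72·638261 = 45954841, and √45954841 = 6779.
So n = (7 + 6779) / 18 = 6786/18 = 377.

377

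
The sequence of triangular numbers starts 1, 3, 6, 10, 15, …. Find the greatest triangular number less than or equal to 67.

66

Solve n(n+1)/2 ≤ 67 for integer n.
n = 11 gives 66 ≤ 67, while n = 12 gives 78 > 67; so the answer is 66.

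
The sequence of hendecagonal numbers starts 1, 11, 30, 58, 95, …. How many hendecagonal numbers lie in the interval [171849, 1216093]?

325

The n-th hendecagonal number is n(9n−7)/2.
Smallest index with value ≥ 171849: n = 196 (giving 172186).
Largest index with value ≤ 1216093: n = 520 (giving 1214980).
Indices 196 through 520: 325 terms.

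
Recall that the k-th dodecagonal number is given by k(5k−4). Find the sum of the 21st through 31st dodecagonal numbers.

36586

Σ i(5i−4) = 5Σi² − 4Σi over i = 21..31.
Σi = 496 − 210 = 286 and Σi² = 10416 − 2870 = 7546.
5·7546 − 4·286 = 36586.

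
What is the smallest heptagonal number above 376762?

Solve n(5n−3)/2 > 376762 for integer n.
The largest n with value ≤ 376762 is 388 (since 375778 ≤ 376762 < 377719), so the first above is n = 389, value 377719.

377719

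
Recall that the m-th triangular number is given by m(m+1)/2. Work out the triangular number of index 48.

1176

The 48th triangular number is n(n+1)/2 with n = 48.
48·49/2 = 2352/2 = 1176.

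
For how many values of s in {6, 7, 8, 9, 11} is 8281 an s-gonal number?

s = 6: P(6, 64) = 8128 and P(6, 65) = 8385; 8281 is not s-gonal.
s = 7: P(7, 57) = 8037 and P(7, 58) = 8323; 8281 is not s-gonal.
s = 8: P(8, 52) = 8008 and P(8, 53) = 8321; 8281 is not s-gonal.
s = 9: P(9, 49) = 8281. ✓
s = 11: P(11, 43) = 8170 and P(11, 44) = 8558; 8281 is not s-gonal.
Hits: s ∈ {9} → 1.

1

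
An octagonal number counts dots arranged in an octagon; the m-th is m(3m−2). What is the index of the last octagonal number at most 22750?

Solve n(3n−2) ≤ 22750 for integer n.
n = 87 gives 22533 ≤ 22750, while n = 88 gives 23056 > 22750; so the answer is index 87.

87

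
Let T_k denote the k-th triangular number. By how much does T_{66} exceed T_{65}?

Consecutive triangular numbers differ by n: T_{66} − T_{65} = 66.

66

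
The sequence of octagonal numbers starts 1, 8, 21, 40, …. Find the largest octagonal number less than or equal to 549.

Solve n(3n−2) ≤ 549 for integer n.
n = 13 gives 481 ≤ 549, while n = 14 gives 560 > 549; so the answer is 481.

481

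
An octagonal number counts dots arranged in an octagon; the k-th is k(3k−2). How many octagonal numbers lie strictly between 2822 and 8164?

21

The n-th octagonal number is n(3n−2).
Smallest index with value > 2822: n = 32 (giving 3008).
Largest index with value < 8164: n = 52 (giving 8008).
Indices 32 through 52: 21 terms.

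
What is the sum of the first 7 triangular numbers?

Σ i(i+1)/2 = (Σi² + Σi) / 2 over i = 1..7.
Σi = 28 and Σi² = 140.
(1·140 + 1·28) / 2 = 168/2 = 84.

84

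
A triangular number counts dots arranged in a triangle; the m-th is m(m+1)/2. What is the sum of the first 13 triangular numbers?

Σ i(i+1)/2 = (Σi² + Σi) / 2 over i = 1..13.
Σi = 91 and Σi² = 819.
(1·819 + 1·91) / 2 = 910/2 = 455.

455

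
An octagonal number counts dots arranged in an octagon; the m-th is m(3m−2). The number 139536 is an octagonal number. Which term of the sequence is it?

216

Set n(3n−2) = 139536, giving 3n² − 2n − 139536 = 0.
So n = (2 + 1294) / 6 = 1296/6 = 216.
Check: 216·(3·216 − 2) = 139536. ✓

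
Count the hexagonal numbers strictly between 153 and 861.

11

The n-th hexagonal number is n(2n−1).
Smallest index with value > 153: n = 10 (giving 190).
Largest index with value < 861: n = 20 (giving 780).
Indices 10 through 20: 11 terms.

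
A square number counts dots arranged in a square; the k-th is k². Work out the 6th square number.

The 6th square number is n² with n = 6.
6² = 36.

36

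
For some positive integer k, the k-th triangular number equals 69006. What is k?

371

Set n(n+1)/2 = 69006, giving n² + n − 138012 = 0.
So n = (-1 + 743) / 2 = 742/2 = 371.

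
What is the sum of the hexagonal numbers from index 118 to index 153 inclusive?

1324830

Σ i(2i−1) = 2Σi² − Σi over i = 118..153.
Σi = 11781 − 6903 = 4878 and Σi² = 1205589 − 540735 = 664854.
2·664854 − 1·4878 = 1324830.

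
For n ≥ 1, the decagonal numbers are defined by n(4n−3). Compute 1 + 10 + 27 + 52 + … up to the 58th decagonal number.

261783

Σ i(4i−3) = 4Σi² − 3Σi over i = 1..58.
Σi = 1711 and Σi² = 66729.
4·66729 − 3·1711 = 261783.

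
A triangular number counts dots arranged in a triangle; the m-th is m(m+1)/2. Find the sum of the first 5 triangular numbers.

35

Σ i(i+1)/2 = (Σi² + Σi) / 2 over i = 1..5.
Σi = 15 and Σi² = 55.
(1·55 + 1·15) / 2 = 70/2 = 35.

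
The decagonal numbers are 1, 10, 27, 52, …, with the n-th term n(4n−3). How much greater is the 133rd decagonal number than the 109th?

23160

133·(4·133 − 3) = 70357 and 109·(4·109 − 3) = 47197.
Difference: 70357 − 47197 = 23160.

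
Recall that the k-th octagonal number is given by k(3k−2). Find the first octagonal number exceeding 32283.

Solve n(3n−2) > 32283 for integer n.
The largest n with value ≤ 32283 is 104 (since 32240 ≤ 32283 < 32865), so the first above is n = 105, value 32865.

32865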